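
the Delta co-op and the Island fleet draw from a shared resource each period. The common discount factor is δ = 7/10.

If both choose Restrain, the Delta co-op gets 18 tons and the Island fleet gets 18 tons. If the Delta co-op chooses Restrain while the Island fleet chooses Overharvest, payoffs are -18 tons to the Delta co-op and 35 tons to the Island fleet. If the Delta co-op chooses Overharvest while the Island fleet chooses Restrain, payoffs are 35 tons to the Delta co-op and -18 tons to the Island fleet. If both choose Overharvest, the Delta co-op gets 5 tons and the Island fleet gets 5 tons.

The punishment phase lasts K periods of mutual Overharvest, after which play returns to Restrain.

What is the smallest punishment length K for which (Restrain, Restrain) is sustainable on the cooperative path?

IC: δ(1−δ^K)/(1−δ) ≥ (35−18)/(18−5) = 17/13.
With δ = 7/10: need 1 − δ^K ≥ 17/13·(1−7/10)/(7/10), i.e. δ^K ≤ 0.4396.
Since (7/10)^2 = 0.4900 and (7/10)^3 = 0.3430, the smallest such K is 3.

3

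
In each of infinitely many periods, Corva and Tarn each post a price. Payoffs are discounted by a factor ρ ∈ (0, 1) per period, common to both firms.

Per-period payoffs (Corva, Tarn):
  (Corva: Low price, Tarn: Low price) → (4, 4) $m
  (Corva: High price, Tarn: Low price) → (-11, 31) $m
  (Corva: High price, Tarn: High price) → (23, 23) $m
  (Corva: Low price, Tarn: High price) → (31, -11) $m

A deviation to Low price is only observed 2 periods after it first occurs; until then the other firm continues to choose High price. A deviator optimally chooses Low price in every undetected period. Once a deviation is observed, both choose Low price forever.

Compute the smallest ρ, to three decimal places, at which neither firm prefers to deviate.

Deviating for the 2 undetected periods gains 31−23 = 8 per period over cooperation, then loses 23−4 = 19 per period forever once punishment starts.
Gain: 8(1 + ρ + … + ρ^1); loss: 19·ρ^2/(1−ρ).
No profitable deviation ⇔ 8(1−ρ^2) ≤ 19·ρ^2, i.e. ρ^2 ≥ 8/(8+19) = 8/27.
Hence ρ ≥ (8/27)^(1/2) ≈ 0.544.

0.544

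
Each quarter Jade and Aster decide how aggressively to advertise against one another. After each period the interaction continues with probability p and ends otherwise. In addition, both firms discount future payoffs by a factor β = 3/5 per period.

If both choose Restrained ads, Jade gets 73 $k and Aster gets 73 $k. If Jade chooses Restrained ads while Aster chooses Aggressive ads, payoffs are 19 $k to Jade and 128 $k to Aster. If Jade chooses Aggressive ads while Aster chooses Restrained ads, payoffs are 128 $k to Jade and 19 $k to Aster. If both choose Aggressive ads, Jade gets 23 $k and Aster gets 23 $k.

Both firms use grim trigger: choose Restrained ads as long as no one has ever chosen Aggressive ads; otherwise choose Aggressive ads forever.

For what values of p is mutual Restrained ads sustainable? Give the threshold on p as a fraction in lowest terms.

Expected continuation weight on next period's payoff is β·p = 3/5·p, which plays the role of the discount factor.
Cooperation requires 3/5·p ≥ (128−73)/(128−23) = 11/21, hence p ≥ 55/63.

55/63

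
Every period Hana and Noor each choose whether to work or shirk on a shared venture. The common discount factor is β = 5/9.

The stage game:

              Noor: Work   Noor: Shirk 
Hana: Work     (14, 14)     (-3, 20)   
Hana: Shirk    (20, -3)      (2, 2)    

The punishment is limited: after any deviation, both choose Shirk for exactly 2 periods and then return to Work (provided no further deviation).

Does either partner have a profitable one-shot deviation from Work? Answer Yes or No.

No

IC: β+…+β^2 ≥ (20−14)/(14−2) = 1/2.
At β = 5/9: partial sum = 0.8642 ≥ 0.5000. Cooperation sustainable.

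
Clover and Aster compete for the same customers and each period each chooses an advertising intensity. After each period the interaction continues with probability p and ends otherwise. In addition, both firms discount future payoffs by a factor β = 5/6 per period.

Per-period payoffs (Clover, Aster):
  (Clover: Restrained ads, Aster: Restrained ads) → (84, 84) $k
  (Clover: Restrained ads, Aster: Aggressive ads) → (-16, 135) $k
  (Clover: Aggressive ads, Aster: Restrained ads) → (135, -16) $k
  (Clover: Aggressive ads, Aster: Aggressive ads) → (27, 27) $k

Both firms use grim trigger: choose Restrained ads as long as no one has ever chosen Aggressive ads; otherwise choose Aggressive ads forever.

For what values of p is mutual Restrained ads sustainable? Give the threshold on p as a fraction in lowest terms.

17/30

With continuation probability p and discount β, the effective per-period discount factor is βp.
Grim-trigger IC: βp ≥ (135−84)/(135−27) = 17/36.
So p ≥ (17/36)/(5/6) = 17/30.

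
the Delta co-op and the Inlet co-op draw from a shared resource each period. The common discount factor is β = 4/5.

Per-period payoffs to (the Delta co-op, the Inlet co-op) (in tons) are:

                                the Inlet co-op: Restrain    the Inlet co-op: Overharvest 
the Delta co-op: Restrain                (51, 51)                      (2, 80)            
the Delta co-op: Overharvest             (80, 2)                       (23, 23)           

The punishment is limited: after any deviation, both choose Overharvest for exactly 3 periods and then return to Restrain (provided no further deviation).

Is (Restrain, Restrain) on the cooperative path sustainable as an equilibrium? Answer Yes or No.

Yes

IC: β+…+β^3 ≥ (80−51)/(51−23) = 29/28.
At β = 4/5: partial sum = 1.9520 ≥ 1.0357. Cooperation sustainable.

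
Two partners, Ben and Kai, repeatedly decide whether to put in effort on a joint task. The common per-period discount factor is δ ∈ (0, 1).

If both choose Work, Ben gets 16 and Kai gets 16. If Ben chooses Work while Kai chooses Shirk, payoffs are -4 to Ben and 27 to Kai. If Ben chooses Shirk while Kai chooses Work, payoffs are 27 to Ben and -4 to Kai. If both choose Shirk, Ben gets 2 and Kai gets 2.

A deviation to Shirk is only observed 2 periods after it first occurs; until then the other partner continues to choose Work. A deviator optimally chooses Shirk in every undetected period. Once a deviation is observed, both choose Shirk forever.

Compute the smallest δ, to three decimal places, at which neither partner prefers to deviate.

0.663

Deviating for the 2 undetected periods gains 27−16 = 11 per period over cooperation, then loses 16−2 = 14 per period forever once punishment starts.
Gain: 11(1 + δ + … + δ^1); loss: 14·δ^2/(1−δ).
No profitable deviation ⇔ 11(1−δ^2) ≤ 14·δ^2, i.e. δ^2 ≥ 11/(11+14) = 11/25.
Hence δ ≥ (11/25)^(1/2) ≈ 0.663.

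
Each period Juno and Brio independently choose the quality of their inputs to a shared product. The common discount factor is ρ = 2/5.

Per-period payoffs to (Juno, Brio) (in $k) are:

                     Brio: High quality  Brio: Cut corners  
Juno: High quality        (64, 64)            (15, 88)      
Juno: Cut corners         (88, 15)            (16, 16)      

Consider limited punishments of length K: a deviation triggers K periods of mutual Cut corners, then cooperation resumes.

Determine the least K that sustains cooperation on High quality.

No profitable deviation requires (64−16)(ρ+…+ρ^K) ≥ 88−64, i.e. ρ+…+ρ^K ≥ 1/2 ≈ 0.5000.
With ρ = 2/5, the partial sums are K=1: 0.4000, K=2: 0.5600.
K = 2 is the first length at which the sum reaches 0.5000.

2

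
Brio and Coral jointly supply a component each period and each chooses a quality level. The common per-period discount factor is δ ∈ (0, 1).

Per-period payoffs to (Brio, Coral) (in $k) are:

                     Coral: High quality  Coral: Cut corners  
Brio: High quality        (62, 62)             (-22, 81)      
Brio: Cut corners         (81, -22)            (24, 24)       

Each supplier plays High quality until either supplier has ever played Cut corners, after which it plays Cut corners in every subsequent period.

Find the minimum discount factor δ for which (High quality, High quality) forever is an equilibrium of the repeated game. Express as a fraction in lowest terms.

1/3

One-period gain from deviating is 81 − 62 = 19. The loss is 62 − 24 = 38 in every subsequent period, with present value 38·δ/(1−δ).
Deviation is unprofitable when 38·δ/(1−δ) ≥ 19, i.e. δ/(1−δ) ≥ 1/2.
Equivalently δ ≥ 19/(19+38) = 1/3.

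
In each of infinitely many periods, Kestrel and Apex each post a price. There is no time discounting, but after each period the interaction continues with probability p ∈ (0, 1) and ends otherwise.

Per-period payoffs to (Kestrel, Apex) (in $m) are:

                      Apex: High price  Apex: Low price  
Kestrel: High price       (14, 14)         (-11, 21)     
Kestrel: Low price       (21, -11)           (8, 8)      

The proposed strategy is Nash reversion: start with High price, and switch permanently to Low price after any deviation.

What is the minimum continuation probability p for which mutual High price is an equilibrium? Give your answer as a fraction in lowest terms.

Expected cooperation value is 14 + p·14 + p²·14 + … = 14/(1−p); deviation gives 21 + p·8/(1−p).
14 ≥ 21(1−p) + 8p ⇒ 13p ≥ 7 ⇒ p ≥ 7/13.

7/13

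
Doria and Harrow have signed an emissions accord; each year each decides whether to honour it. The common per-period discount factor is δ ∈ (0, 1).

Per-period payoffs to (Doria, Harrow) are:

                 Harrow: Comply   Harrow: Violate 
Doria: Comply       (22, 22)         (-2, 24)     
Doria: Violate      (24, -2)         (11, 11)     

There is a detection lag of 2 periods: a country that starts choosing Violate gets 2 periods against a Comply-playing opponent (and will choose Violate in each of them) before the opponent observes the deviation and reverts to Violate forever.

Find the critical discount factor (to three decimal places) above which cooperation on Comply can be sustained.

Deviating for the 2 undetected periods gains 24−22 = 2 per period over cooperation, then loses 22−11 = 11 per period forever once punishment starts.
Gain: 2(1 + δ + … + δ^1); loss: 11·δ^2/(1−δ).
No profitable deviation ⇔ 2(1−δ^2) ≤ 11·δ^2, i.e. δ^2 ≥ 2/(2+11) = 2/13.
Hence δ ≥ (2/13)^(1/2) ≈ 0.392.

0.392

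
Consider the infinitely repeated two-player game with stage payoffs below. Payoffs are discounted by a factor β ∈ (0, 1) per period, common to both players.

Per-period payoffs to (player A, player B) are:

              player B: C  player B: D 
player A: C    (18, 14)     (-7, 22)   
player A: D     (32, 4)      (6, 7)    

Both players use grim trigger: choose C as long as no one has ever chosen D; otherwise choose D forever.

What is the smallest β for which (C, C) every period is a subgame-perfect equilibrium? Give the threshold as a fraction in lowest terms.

For player A: deviation gain 32−18 = 14, per-period punishment loss 18−6 = 12. IC gives β ≥ 14/26 = 7/13.
For player B: gain 8, loss 7 per period, so β ≥ 8/15.
The tighter constraint is player A's, so cooperation needs β ≥ 7/13.

7/13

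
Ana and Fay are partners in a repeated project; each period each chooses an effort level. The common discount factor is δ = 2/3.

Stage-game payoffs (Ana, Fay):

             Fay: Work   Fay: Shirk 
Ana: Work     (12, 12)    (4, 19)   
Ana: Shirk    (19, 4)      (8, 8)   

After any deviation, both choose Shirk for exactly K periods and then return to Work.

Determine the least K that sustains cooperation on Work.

6

Need Σ_{k=1}^{K} δ^k ≥ (19−12)/(12−8) = 1.7500 at δ = 2/3.
At K = 5 the sum is 1.7366 < 1.7500; at K = 6 it is 1.8244 ≥ 1.7500.
So the minimum punishment length is K = 6.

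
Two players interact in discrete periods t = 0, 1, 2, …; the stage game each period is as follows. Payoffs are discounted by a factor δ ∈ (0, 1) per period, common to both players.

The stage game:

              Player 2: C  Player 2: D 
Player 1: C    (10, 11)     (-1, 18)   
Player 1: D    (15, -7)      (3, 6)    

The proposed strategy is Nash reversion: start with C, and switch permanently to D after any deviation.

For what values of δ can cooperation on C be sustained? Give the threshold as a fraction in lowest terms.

Player 1's threshold: (15−10)/(15−3) = 5/12.
Player 2's threshold: (18−11)/(18−6) = 7/12.
5/12 < 7/12, so Player 2 binds and δ* = 7/12.

7/12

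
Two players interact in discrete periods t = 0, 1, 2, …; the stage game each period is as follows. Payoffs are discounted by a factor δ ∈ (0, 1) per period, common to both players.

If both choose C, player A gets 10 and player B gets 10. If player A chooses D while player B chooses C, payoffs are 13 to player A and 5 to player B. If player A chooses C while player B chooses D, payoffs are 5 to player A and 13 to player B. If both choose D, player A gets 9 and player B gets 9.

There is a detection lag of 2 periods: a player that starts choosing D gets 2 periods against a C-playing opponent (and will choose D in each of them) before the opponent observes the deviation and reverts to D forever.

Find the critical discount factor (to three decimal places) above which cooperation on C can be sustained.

Deviating for the 2 undetected periods gains 13−10 = 3 per period over cooperation, then loses 10−9 = 1 per period forever once punishment starts.
Gain: 3(1 + δ + … + δ^1); loss: 1·δ^2/(1−δ).
No profitable deviation ⇔ 3(1−δ^2) ≤ 1·δ^2, i.e. δ^2 ≥ 3/(3+1) = 3/4.
Hence δ ≥ (3/4)^(1/2) ≈ 0.866.

0.866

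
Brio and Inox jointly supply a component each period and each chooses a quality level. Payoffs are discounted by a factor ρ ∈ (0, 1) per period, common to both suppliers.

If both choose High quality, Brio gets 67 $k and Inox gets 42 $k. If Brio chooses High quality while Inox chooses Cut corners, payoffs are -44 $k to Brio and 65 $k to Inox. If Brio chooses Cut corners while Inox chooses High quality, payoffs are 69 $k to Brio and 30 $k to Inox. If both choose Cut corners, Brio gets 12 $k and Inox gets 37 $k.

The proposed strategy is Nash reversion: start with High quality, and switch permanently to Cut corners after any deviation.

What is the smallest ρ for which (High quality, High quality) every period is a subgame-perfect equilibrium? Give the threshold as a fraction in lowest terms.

For Brio: deviation gain 69−67 = 2, per-period punishment loss 67−12 = 55. IC gives ρ ≥ 2/57.
For Inox: gain 23, loss 5 per period, so ρ ≥ 23/28.
The tighter constraint is Inox's, so cooperation needs ρ ≥ 23/28.

23/28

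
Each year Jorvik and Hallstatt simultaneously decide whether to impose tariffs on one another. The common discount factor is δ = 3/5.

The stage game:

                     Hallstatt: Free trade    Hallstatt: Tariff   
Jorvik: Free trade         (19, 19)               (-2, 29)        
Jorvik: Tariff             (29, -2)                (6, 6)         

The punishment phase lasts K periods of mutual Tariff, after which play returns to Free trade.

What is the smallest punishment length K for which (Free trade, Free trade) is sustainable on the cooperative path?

Need Σ_{k=1}^{K} δ^k ≥ (29−19)/(19−6) = 0.7692 at δ = 3/5.
At K = 1 the sum is 0.6000 < 0.7692; at K = 2 it is 0.9600 ≥ 0.7692.
So the minimum punishment length is K = 2.

2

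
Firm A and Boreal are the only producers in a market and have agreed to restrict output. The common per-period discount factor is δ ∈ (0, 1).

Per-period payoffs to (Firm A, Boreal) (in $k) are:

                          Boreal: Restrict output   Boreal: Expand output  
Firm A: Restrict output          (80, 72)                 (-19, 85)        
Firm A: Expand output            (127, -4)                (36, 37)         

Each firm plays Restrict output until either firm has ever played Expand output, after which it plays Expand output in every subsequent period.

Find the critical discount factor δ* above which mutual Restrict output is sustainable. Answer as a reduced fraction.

47/91

Firm A: cooperation gives 80 each period; deviation gives 127 once then 36 forever.
  80/(1−δ) ≥ 127 + 36δ/(1−δ) ⇒ δ ≥ 47/91.
Boreal: cooperation gives 72 each period; deviation gives 85 once then 37 forever.
  δ ≥ 13/48.
Both must hold, so the binding constraint is Firm A's: δ ≥ 47/91.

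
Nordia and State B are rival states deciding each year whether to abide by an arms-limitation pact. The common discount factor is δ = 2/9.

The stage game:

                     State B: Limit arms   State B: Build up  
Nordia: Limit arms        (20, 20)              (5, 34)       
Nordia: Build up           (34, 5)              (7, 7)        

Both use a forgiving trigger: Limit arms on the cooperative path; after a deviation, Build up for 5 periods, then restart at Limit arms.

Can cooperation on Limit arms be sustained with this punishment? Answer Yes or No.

No

Comparing payoff streams over the 6 periods until play realigns: cooperate → 20(1+δ+…+δ^5); deviate → 34 + 7(δ+…+δ^5).
Cooperation is sustained iff (20−7)(δ+…+δ^5) ≥ 34−20.
δ+…+δ^5 = 2/9·(1−(2/9)^5)/(1−2/9) = 0.2856, and (34−20)/(20−7) = 1.0769.
0.2856 < 1.0769, so cooperation is not sustainable.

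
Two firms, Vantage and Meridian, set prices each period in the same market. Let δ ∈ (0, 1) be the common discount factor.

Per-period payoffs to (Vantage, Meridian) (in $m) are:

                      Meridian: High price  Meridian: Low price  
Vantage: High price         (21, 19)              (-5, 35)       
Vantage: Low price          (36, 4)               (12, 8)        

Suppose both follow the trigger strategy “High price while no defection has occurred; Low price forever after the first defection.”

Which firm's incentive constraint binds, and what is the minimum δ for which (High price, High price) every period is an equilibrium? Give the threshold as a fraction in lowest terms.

Vantage; δ ≥ 5/8

Vantage: cooperation gives 21 each period; deviation gives 36 once then 12 forever.
  21/(1−δ) ≥ 36 + 12δ/(1−δ) ⇒ δ ≥ 15/24 = 5/8.
Meridian: cooperation gives 19 each period; deviation gives 35 once then 8 forever.
  δ ≥ 16/27.
Both must hold, so the binding constraint is Vantage's: δ ≥ 5/8.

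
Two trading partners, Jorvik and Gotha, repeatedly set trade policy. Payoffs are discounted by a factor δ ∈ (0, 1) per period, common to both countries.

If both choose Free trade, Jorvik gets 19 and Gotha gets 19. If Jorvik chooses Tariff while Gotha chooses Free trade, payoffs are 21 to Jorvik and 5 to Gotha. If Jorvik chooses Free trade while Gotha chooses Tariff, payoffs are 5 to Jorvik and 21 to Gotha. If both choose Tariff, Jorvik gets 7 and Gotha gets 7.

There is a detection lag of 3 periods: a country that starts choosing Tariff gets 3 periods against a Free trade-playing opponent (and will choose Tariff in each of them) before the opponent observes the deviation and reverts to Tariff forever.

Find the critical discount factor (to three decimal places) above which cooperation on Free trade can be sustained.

The best deviation is to choose Tariff for all 3 undetected periods, earning 21 each, then 7 forever once detected.
Deviation value: 21(1−δ^3)/(1−δ) + 7δ^3/(1−δ); cooperation value: 19/(1−δ).
IC: 19 ≥ 21(1−δ^3) + 7δ^3 = 21 − 14δ^3.
So δ^3 ≥ 2/14 = 1/7, giving δ ≥ (1/7)^(1/3) ≈ 0.523.

0.523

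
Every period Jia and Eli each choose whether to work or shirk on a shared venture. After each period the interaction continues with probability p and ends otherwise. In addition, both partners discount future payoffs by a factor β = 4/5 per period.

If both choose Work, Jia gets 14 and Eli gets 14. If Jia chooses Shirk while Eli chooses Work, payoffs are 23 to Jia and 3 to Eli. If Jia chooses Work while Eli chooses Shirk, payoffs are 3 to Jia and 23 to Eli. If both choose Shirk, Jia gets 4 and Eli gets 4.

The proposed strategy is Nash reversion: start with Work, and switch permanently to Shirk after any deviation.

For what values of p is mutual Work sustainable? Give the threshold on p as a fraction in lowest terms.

45/76

Expected continuation weight on next period's payoff is β·p = 4/5·p, which plays the role of the discount factor.
Cooperation requires 4/5·p ≥ (23−14)/(23−4) = 9/19, hence p ≥ 45/76.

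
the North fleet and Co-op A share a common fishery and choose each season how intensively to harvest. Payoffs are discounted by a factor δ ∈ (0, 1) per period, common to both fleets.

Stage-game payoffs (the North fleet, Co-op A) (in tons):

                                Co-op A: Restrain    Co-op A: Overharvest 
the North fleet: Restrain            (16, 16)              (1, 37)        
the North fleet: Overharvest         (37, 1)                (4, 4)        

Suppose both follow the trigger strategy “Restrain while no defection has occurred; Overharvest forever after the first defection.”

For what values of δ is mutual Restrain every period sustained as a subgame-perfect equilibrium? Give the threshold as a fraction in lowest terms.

One-period gain from deviating is 37 − 16 = 21. The loss is 16 − 4 = 12 in every subsequent period, with present value 12·δ/(1−δ).
Deviation is unprofitable when 12·δ/(1−δ) ≥ 21, i.e. δ/(1−δ) ≥ 7/4.
Equivalently δ ≥ 21/(21+12) = 7/11.

7/11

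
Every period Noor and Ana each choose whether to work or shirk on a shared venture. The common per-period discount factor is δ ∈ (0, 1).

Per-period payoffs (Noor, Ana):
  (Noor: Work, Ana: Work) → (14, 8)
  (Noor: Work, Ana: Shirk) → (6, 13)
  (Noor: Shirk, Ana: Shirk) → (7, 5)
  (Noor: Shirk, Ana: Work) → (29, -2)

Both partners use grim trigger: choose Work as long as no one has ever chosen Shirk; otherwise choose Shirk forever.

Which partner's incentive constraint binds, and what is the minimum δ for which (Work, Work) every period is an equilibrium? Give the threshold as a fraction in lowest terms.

Noor: cooperation gives 14 each period; deviation gives 29 once then 7 forever.
  14/(1−δ) ≥ 29 + 7δ/(1−δ) ⇒ δ ≥ 15/22.
Ana: cooperation gives 8 each period; deviation gives 13 once then 5 forever.
  δ ≥ 5/8.
Both must hold, so the binding constraint is Noor's: δ ≥ 15/22.

Noor; δ ≥ 15/22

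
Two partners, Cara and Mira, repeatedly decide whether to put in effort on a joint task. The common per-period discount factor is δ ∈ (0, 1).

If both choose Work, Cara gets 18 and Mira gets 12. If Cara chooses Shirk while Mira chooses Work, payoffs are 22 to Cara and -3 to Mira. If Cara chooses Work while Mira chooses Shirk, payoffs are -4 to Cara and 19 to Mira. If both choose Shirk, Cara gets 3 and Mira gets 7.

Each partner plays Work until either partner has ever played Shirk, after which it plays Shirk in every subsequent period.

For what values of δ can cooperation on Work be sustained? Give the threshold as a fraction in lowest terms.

Cara: cooperation gives 18 each period; deviation gives 22 once then 3 forever.
  18/(1−δ) ≥ 22 + 3δ/(1−δ) ⇒ δ ≥ 4/19.
Mira: cooperation gives 12 each period; deviation gives 19 once then 7 forever.
  δ ≥ 7/12.
Both must hold, so the binding constraint is Mira's: δ ≥ 7/12.

7/12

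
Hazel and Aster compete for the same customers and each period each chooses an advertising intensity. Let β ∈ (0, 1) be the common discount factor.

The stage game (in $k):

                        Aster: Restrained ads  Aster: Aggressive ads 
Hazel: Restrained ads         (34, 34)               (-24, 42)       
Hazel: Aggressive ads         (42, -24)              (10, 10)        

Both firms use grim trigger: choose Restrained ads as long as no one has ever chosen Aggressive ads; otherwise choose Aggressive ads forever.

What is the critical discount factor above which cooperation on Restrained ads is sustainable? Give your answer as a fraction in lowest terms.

1/4

Cooperation forever yields 34 each period: 34/(1−β).
Deviating yields 42 once, then 10 forever: 42 + 10β/(1−β).
No profitable deviation requires 34/(1−β) ≥ 42 + 10β/(1−β).
Multiplying by (1−β): 34 ≥ 42(1−β) + 10β = 42 − 32β.
So 32β ≥ 8, i.e. β ≥ 8/32 = 1/4.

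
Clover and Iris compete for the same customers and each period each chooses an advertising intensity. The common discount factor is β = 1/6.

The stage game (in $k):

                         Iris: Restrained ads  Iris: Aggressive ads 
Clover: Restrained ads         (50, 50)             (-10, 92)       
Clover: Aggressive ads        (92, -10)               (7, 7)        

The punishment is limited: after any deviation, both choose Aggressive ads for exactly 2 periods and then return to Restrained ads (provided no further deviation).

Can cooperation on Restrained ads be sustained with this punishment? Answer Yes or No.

No

A one-shot deviation gives 92 now, then 7 for 2 periods, then back to 50.
Gain from deviating: (92−50) today; loss: (50−7) in each of the next 2 periods.
No-deviation condition: (50−7)(β+…+β^2) ≥ 92−50, i.e. β+…+β^2 ≥ 42/43.
At β = 1/6: β+…+β^2 = 0.1944 < 0.9767.
So cooperation is not sustainable.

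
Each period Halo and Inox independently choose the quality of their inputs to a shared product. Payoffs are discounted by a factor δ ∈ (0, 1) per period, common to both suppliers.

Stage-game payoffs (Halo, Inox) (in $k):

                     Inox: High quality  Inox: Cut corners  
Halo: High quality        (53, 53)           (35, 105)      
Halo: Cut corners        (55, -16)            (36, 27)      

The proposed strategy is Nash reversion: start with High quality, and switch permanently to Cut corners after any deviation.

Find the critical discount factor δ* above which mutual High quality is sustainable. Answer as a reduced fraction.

2/3

Halo's threshold: (55−53)/(55−36) = 2/19.
Inox's threshold: (105−53)/(105−27) = 2/3.
2/19 < 2/3, so Inox binds and δ* = 2/3.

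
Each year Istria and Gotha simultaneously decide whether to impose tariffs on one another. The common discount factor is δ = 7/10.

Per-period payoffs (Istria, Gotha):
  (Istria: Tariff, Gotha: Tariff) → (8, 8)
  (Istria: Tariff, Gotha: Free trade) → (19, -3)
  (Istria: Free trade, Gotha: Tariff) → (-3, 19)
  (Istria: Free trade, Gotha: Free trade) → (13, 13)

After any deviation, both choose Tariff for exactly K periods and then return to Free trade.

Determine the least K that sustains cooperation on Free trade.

3

No profitable deviation requires (13−8)(δ+…+δ^K) ≥ 19−13, i.e. δ+…+δ^K ≥ 6/5 ≈ 1.2000.
With δ = 7/10, the partial sums are K=1: 0.7000, K=2: 1.1900, K=3: 1.5330.
K = 3 is the first length at which the sum reaches 1.2000.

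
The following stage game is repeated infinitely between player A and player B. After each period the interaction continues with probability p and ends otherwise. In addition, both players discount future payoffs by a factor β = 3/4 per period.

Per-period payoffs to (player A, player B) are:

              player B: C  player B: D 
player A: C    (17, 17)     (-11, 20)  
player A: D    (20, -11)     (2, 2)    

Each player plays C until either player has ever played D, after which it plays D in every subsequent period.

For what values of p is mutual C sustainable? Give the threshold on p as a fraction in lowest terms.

2/9

With continuation probability p and discount β, the effective per-period discount factor is βp.
Grim-trigger IC: βp ≥ (20−17)/(20−2) = 1/6.
So p ≥ (1/6)/(3/4) = 2/9.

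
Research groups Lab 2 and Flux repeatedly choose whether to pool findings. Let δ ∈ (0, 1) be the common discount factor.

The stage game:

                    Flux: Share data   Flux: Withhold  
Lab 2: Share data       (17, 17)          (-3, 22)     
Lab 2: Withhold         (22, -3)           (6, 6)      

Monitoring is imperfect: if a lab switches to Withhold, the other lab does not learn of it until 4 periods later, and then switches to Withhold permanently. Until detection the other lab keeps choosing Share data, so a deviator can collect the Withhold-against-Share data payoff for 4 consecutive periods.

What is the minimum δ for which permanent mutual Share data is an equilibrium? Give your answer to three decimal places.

The best deviation is to choose Withhold for all 4 undetected periods, earning 22 each, then 6 forever once detected.
Deviation value: 22(1−δ^4)/(1−δ) + 6δ^4/(1−δ); cooperation value: 17/(1−δ).
IC: 17 ≥ 22(1−δ^4) + 6δ^4 = 22 − 16δ^4.
So δ^4 ≥ 5/16, giving δ ≥ (5/16)^(1/4) ≈ 0.748.

0.748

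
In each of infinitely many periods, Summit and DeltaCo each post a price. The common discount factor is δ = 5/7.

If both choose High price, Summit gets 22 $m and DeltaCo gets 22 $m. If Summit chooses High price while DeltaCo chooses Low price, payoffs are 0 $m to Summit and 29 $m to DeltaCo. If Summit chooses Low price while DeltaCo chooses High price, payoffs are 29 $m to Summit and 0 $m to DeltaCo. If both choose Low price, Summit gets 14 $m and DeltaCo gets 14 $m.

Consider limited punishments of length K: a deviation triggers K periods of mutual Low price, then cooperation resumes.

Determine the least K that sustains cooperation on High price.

IC: δ(1−δ^K)/(1−δ) ≥ (29−22)/(22−14) = 7/8.
With δ = 5/7: need 1 − δ^K ≥ 7/8·(1−5/7)/(5/7), i.e. δ^K ≤ 0.6500.
Since (5/7)^1 = 0.7143 and (5/7)^2 = 0.5102, the smallest such K is 2.

2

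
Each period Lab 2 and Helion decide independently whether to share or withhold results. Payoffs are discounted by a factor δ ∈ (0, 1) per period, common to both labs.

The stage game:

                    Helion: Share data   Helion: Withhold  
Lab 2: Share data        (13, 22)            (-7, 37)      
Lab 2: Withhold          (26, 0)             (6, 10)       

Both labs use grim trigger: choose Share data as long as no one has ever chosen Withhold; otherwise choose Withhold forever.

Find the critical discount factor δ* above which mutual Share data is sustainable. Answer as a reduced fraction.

For Lab 2: deviation gain 26−13 = 13, per-period punishment loss 13−6 = 7. IC gives δ ≥ 13/20.
For Helion: gain 15, loss 12 per period, so δ ≥ 15/27 = 5/9.
The tighter constraint is Lab 2's, so cooperation needs δ ≥ 13/20.

13/20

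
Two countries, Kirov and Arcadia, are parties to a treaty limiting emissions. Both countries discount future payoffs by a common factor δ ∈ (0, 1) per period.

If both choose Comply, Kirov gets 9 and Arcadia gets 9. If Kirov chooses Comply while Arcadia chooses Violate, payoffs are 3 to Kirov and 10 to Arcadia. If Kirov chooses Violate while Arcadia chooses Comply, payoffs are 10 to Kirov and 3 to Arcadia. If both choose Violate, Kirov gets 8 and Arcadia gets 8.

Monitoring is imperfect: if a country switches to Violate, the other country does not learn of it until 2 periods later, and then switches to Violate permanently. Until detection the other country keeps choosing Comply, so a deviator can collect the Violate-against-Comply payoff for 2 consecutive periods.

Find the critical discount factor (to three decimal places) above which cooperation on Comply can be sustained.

A deviator earns 10 for 2 periods, then 8 forever; cooperating earns 9 forever. Multiplying the IC by (1−δ):
9 ≥ 10(1−δ^2) + 8δ^2, so 2·δ^2 ≥ 1 and δ^2 ≥ 1/2.
δ ≥ (1/2)^(1/2) ≈ 0.707.

0.707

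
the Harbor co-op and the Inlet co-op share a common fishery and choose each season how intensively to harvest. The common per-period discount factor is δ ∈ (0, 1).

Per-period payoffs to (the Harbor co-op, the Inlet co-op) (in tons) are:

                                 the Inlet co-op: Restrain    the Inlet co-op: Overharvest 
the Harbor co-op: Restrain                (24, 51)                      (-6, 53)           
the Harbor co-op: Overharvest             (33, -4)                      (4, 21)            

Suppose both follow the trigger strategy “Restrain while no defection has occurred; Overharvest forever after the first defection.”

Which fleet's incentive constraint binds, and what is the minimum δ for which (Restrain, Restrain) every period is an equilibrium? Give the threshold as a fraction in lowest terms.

the Harbor co-op; δ ≥ 9/29

the Harbor co-op: cooperation gives 24 each period; deviation gives 33 once then 4 forever.
  24/(1−δ) ≥ 33 + 4δ/(1−δ) ⇒ δ ≥ 9/29.
the Inlet co-op: cooperation gives 51 each period; deviation gives 53 once then 21 forever.
  δ ≥ 2/32 = 1/16.
Both must hold, so the binding constraint is the Harbor co-op's: δ ≥ 9/29.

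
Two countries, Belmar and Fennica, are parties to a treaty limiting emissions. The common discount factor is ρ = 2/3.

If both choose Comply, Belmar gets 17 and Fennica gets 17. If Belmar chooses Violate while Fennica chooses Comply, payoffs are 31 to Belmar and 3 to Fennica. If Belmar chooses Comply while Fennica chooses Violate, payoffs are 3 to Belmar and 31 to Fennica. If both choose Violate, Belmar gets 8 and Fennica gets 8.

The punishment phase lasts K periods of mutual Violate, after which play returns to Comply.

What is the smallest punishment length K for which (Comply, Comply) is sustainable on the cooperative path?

4

Need Σ_{k=1}^{K} ρ^k ≥ (31−17)/(17−8) = 1.5556 at ρ = 2/3.
At K = 3 the sum is 1.4074 < 1.5556; at K = 4 it is 1.6049 ≥ 1.5556.
So the minimum punishment length is K = 4.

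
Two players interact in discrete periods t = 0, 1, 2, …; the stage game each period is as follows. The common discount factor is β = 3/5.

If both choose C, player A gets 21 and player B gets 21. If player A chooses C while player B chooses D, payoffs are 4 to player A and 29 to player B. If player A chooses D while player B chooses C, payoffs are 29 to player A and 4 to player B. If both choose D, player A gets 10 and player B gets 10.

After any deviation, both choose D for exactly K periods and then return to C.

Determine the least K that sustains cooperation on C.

IC: β(1−β^K)/(1−β) ≥ (29−21)/(21−10) = 8/11.
With β = 3/5: need 1 − β^K ≥ 8/11·(1−3/5)/(3/5), i.e. β^K ≤ 0.5152.
Since (3/5)^1 = 0.6000 and (3/5)^2 = 0.3600, the smallest such K is 2.

2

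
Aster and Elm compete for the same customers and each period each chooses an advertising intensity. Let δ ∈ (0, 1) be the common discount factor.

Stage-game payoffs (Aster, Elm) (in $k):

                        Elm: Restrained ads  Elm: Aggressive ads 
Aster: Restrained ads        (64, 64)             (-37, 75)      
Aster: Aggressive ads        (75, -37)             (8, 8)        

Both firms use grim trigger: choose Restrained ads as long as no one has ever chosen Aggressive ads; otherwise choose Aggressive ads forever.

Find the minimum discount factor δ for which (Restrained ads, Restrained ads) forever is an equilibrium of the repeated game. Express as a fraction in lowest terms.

Cooperation forever yields 64 each period: 64/(1−δ).
Deviating yields 75 once, then 8 forever: 75 + 8δ/(1−δ).
No profitable deviation requires 64/(1−δ) ≥ 75 + 8δ/(1−δ).
Multiplying by (1−δ): 64 ≥ 75(1−δ) + 8δ = 75 − 67δ.
So 67δ ≥ 11, i.e. δ ≥ 11/67.

11/67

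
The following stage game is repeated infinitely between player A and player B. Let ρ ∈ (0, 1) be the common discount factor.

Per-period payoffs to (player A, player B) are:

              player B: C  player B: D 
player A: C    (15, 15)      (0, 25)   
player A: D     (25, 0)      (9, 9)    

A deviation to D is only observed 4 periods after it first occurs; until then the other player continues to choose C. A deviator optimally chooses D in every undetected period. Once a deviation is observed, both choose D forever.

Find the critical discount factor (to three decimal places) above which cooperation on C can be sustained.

0.889

Deviating for the 4 undetected periods gains 25−15 = 10 per period over cooperation, then loses 15−9 = 6 per period forever once punishment starts.
Gain: 10(1 + ρ + … + ρ^3); loss: 6·ρ^4/(1−ρ).
No profitable deviation ⇔ 10(1−ρ^4) ≤ 6·ρ^4, i.e. ρ^4 ≥ 10/(10+6) = 5/8.
Hence ρ ≥ (5/8)^(1/4) ≈ 0.889.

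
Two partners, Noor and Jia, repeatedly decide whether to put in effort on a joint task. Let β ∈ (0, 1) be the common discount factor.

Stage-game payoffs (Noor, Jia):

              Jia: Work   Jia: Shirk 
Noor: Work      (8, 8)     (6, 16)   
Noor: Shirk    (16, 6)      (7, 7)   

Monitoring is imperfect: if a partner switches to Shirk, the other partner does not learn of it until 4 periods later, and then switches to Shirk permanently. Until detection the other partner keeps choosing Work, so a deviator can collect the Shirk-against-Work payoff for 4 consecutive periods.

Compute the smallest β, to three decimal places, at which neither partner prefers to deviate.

A deviator earns 16 for 4 periods, then 7 forever; cooperating earns 8 forever. Multiplying the IC by (1−β):
8 ≥ 16(1−β^4) + 7β^4, so 9·β^4 ≥ 8 and β^4 ≥ 8/9.
β ≥ (8/9)^(1/4) ≈ 0.971.

0.971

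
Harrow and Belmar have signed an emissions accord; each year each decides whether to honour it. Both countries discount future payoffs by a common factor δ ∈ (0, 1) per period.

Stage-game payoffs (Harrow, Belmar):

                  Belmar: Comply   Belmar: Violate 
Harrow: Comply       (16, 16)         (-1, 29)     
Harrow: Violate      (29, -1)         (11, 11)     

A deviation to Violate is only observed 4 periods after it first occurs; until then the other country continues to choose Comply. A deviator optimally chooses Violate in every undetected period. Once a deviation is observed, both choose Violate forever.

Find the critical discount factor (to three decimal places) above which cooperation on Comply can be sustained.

0.922

Deviating for the 4 undetected periods gains 29−16 = 13 per period over cooperation, then loses 16−11 = 5 per period forever once punishment starts.
Gain: 13(1 + δ + … + δ^3); loss: 5·δ^4/(1−δ).
No profitable deviation ⇔ 13(1−δ^4) ≤ 5·δ^4, i.e. δ^4 ≥ 13/(13+5) = 13/18.
Hence δ ≥ (13/18)^(1/4) ≈ 0.922.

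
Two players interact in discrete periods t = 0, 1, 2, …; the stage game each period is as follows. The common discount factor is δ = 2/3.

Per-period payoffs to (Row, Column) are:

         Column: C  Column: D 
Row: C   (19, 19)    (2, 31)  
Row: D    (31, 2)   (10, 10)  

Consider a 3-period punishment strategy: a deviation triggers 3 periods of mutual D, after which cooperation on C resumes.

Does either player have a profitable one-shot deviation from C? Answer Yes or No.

A one-shot deviation gives 31 now, then 10 for 3 periods, then back to 19.
Gain from deviating: (31−19) today; loss: (19−10) in each of the next 3 periods.
No-deviation condition: (19−10)(δ+…+δ^3) ≥ 31−19, i.e. δ+…+δ^3 ≥ 4/3.
At δ = 2/3: δ+…+δ^3 = 1.4074 ≥ 1.3333.
So cooperation is sustainable.

No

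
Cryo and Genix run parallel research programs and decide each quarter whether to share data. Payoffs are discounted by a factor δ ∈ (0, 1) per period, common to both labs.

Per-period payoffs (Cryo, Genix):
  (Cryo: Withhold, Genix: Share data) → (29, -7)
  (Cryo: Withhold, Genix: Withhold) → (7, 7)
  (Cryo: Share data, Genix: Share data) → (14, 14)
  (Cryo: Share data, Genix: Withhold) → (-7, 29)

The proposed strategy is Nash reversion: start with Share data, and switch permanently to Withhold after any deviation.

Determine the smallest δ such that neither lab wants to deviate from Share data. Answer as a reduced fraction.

15/22

14/(1−δ) ≥ 29 + 7δ/(1−δ)
14 ≥ 29 − 22δ
δ ≥ 15/22.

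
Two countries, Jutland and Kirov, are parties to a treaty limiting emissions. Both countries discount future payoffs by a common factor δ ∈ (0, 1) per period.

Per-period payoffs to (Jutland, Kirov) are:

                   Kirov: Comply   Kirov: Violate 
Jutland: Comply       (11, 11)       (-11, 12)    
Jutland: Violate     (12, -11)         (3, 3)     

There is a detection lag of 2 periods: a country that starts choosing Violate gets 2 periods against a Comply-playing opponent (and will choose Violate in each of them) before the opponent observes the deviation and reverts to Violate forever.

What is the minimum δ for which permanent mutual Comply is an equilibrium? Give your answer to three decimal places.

The best deviation is to choose Violate for all 2 undetected periods, earning 12 each, then 3 forever once detected.
Deviation value: 12(1−δ^2)/(1−δ) + 3δ^2/(1−δ); cooperation value: 11/(1−δ).
IC: 11 ≥ 12(1−δ^2) + 3δ^2 = 12 − 9δ^2.
So δ^2 ≥ 1/9, giving δ ≥ (1/9)^(1/2) ≈ 0.333.

0.333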